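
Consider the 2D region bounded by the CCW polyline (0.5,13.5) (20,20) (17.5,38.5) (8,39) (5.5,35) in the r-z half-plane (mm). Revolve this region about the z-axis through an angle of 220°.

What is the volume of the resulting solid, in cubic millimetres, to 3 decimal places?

Profile (r,z), 5 vertices: (0.5,13.5) (20,20) (17.5,38.5) (8,39) (5.5,35)
edge 0: (0.5,13.5)→(20,20)  cross = 0.5·20 − 20·13.5 = -260.0000; (r_i+r_j)·cross = 20.5·-260.0000 = -5330.0000
edge 1: (20,20)→(17.5,38.5)  cross = 20·38.5 − 17.5·20 = 420.0000; (r_i+r_j)·cross = 37.5·420.0000 = 15750.0000
edge 2: (17.5,38.5)→(8,39)  cross = 17.5·39 − 8·38.5 = 374.5000; (r_i+r_j)·cross = 25.5·374.5000 = 9549.7500
edge 3: (8,39)→(5.5,35)  cross = 8·35 − 5.5·39 = 65.5000; (r_i+r_j)·cross = 13.5·65.5000 = 884.2500
edge 4: (5.5,35)→(0.5,13.5)  cross = 5.5·13.5 − 0.5·35 = 56.7500; (r_i+r_j)·cross = 6·56.7500 = 340.5000
Σcross = 656.7500 → A = |Σcross|/2 = 328.3750 mm²
Σ(r_i+r_j)·cross = 21194.5000 → first moment M = |Σ|/6 = 3532.4167
R_c = M/A = 3532.4167/328.3750 = 10.7573 mm
θ = 220° = 3.839724 rad
V = θ·R_c·A = 3.839724·10.7573·328.3750 = 13563.506 mm³

Volume = 13563.506 mm³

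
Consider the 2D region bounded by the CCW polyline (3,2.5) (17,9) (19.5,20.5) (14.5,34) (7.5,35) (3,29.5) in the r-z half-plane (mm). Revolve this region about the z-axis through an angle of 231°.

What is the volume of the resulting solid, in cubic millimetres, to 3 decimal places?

Volume = 16617.115 mm³

Profile (r,z), 6 vertices: (3,2.5) (17,9) (19.5,20.5) (14.5,34) (7.5,35) (3,29.5)
edge 0: (3,2.5)→(17,9)  cross = 3·9 − 17·2.5 = -15.5000; (r_i+r_j)·cross = 20·-15.5000 = -310.0000
edge 1: (17,9)→(19.5,20.5)  cross = 17·20.5 − 19.5·9 = 173.0000; (r_i+r_j)·cross = 36.5·173.0000 = 6314.5000
edge 2: (19.5,20.5)→(14.5,34)  cross = 19.5·34 − 14.5·20.5 = 365.7500; (r_i+r_j)·cross = 34·365.7500 = 12435.5000
edge 3: (14.5,34)→(7.5,35)  cross = 14.5·35 − 7.5·34 = 252.5000; (r_i+r_j)·cross = 22·252.5000 = 5555.0000
edge 4: (7.5,35)→(3,29.5)  cross = 7.5·29.5 − 3·35 = 116.2500; (r_i+r_j)·cross = 10.5·116.2500 = 1220.6250
edge 5: (3,29.5)→(3,2.5)  cross = 3·2.5 − 3·29.5 = -81.0000; (r_i+r_j)·cross = 6·-81.0000 = -486.0000
Σcross = 811.0000 → A = |Σcross|/2 = 405.5000 mm²
Σ(r_i+r_j)·cross = 24729.6250 → first moment M = |Σ|/6 = 4121.6042
R_c = M/A = 4121.6042/405.5000 = 10.1643 mm
θ = 231° = 4.031711 rad
V = θ·R_c·A = 4.031711·10.1643·405.5000 = 16617.115 mm³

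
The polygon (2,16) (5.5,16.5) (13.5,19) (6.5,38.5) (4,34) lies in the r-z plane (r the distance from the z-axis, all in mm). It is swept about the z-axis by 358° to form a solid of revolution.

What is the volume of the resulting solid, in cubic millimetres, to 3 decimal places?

Profile (r,z), 5 vertices: (2,16) (5.5,16.5) (13.5,19) (6.5,38.5) (4,34)
edge 0: (2,16)→(5.5,16.5)  cross = 2·16.5 − 5.5·16 = -55.0000; (r_i+r_j)·cross = 7.5·-55.0000 = -412.5000
edge 1: (5.5,16.5)→(13.5,19)  cross = 5.5·19 − 13.5·16.5 = -118.2500; (r_i+r_j)·cross = 19·-118.2500 = -2246.7500
edge 2: (13.5,19)→(6.5,38.5)  cross = 13.5·38.5 − 6.5·19 = 396.2500; (r_i+r_j)·cross = 20·396.2500 = 7925.0000
edge 3: (6.5,38.5)→(4,34)  cross = 6.5·34 − 4·38.5 = 67.0000; (r_i+r_j)·cross = 10.5·67.0000 = 703.5000
edge 4: (4,34)→(2,16)  cross = 4·16 − 2·34 = -4.0000; (r_i+r_j)·cross = 6·-4.0000 = -24.0000
Σcross = 286.0000 → A = |Σcross|/2 = 143.0000 mm²
Σ(r_i+r_j)·cross = 5945.2500 → first moment M = |Σ|/6 = 990.8750
R_c = M/A = 990.8750/143.0000 = 6.9292 mm
θ = 358° = 6.248279 rad
V = θ·R_c·A = 6.248279·6.9292·143.0000 = 6191.263 mm³

Volume = 6191.263 mm³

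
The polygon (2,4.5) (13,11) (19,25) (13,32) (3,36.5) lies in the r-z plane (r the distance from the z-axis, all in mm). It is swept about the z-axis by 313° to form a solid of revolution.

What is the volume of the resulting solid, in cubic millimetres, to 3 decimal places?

Volume = 16369.522 mm³

Profile (r,z), 5 vertices: (2,4.5) (13,11) (19,25) (13,32) (3,36.5)
edge 0: (2,4.5)→(13,11)  cross = 2·11 − 13·4.5 = -36.5000; (r_i+r_j)·cross = 15·-36.5000 = -547.5000
edge 1: (13,11)→(19,25)  cross = 13·25 − 19·11 = 116.0000; (r_i+r_j)·cross = 32·116.0000 = 3712.0000
edge 2: (19,25)→(13,32)  cross = 19·32 − 13·25 = 283.0000; (r_i+r_j)·cross = 32·283.0000 = 9056.0000
edge 3: (13,32)→(3,36.5)  cross = 13·36.5 − 3·32 = 378.5000; (r_i+r_j)·cross = 16·378.5000 = 6056.0000
edge 4: (3,36.5)→(2,4.5)  cross = 3·4.5 − 2·36.5 = -59.5000; (r_i+r_j)·cross = 5·-59.5000 = -297.5000
Σcross = 681.5000 → A = |Σcross|/2 = 340.7500 mm²
Σ(r_i+r_j)·cross = 17979.0000 → first moment M = |Σ|/6 = 2996.5000
R_c = M/A = 2996.5000/340.7500 = 8.7938 mm
θ = 313° = 5.462881 rad
V = θ·R_c·A = 5.462881·8.7938·340.7500 = 16369.522 mm³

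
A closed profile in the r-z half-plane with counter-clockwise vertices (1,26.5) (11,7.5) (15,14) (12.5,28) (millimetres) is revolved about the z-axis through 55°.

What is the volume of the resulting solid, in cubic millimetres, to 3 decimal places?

Profile (r,z), 4 vertices: (1,26.5) (11,7.5) (15,14) (12.5,28)
edge 0: (1,26.5)→(11,7.5)  cross = 1·7.5 − 11·26.5 = -284.0000; (r_i+r_j)·cross = 12·-284.0000 = -3408.0000
edge 1: (11,7.5)→(15,14)  cross = 11·14 − 15·7.5 = 41.5000; (r_i+r_j)·cross = 26·41.5000 = 1079.0000
edge 2: (15,14)→(12.5,28)  cross = 15·28 − 12.5·14 = 245.0000; (r_i+r_j)·cross = 27.5·245.0000 = 6737.5000
edge 3: (12.5,28)→(1,26.5)  cross = 12.5·26.5 − 1·28 = 303.2500; (r_i+r_j)·cross = 13.5·303.2500 = 4093.8750
Σcross = 305.7500 → A = |Σcross|/2 = 152.8750 mm²
Σ(r_i+r_j)·cross = 8502.3750 → first moment M = |Σ|/6 = 1417.0625
R_c = M/A = 1417.0625/152.8750 = 9.2694 mm
θ = 55° = 0.959931 rad
V = θ·R_c·A = 0.959931·9.2694·152.8750 = 1360.282 mm³

Volume = 1360.282 mm³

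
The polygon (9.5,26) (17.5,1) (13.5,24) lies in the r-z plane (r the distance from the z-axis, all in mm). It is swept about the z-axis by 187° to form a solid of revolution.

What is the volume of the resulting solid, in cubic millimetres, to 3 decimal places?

Profile (r,z), 3 vertices: (9.5,26) (17.5,1) (13.5,24)
edge 0: (9.5,26)→(17.5,1)  cross = 9.5·1 − 17.5·26 = -445.5000; (r_i+r_j)·cross = 27·-445.5000 = -12028.5000
edge 1: (17.5,1)→(13.5,24)  cross = 17.5·24 − 13.5·1 = 406.5000; (r_i+r_j)·cross = 31·406.5000 = 12601.5000
edge 2: (13.5,24)→(9.5,26)  cross = 13.5·26 − 9.5·24 = 123.0000; (r_i+r_j)·cross = 23·123.0000 = 2829.0000
Σcross = 84.0000 → A = |Σcross|/2 = 42.0000 mm²
Σ(r_i+r_j)·cross = 3402.0000 → first moment M = |Σ|/6 = 567.0000
R_c = M/A = 567.0000/42.0000 = 13.5000 mm
θ = 187° = 3.263766 rad
V = θ·R_c·A = 3.263766·13.5000·42.0000 = 1850.555 mm³

Volume = 1850.555 mm³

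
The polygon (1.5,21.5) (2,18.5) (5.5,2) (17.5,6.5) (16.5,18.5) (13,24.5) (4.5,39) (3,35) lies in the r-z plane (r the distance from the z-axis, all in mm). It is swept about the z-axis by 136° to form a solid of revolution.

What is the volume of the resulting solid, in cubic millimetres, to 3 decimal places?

Volume = 7407.067 mm³

Profile (r,z), 8 vertices: (1.5,21.5) (2,18.5) (5.5,2) (17.5,6.5) (16.5,18.5) (13,24.5) (4.5,39) (3,35)
edge 0: (1.5,21.5)→(2,18.5)  cross = 1.5·18.5 − 2·21.5 = -15.2500; (r_i+r_j)·cross = 3.5·-15.2500 = -53.3750
edge 1: (2,18.5)→(5.5,2)  cross = 2·2 − 5.5·18.5 = -97.7500; (r_i+r_j)·cross = 7.5·-97.7500 = -733.1250
edge 2: (5.5,2)→(17.5,6.5)  cross = 5.5·6.5 − 17.5·2 = 0.7500; (r_i+r_j)·cross = 23·0.7500 = 17.2500
edge 3: (17.5,6.5)→(16.5,18.5)  cross = 17.5·18.5 − 16.5·6.5 = 216.5000; (r_i+r_j)·cross = 34·216.5000 = 7361.0000
edge 4: (16.5,18.5)→(13,24.5)  cross = 16.5·24.5 − 13·18.5 = 163.7500; (r_i+r_j)·cross = 29.5·163.7500 = 4830.6250
edge 5: (13,24.5)→(4.5,39)  cross = 13·39 − 4.5·24.5 = 396.7500; (r_i+r_j)·cross = 17.5·396.7500 = 6943.1250
edge 6: (4.5,39)→(3,35)  cross = 4.5·35 − 3·39 = 40.5000; (r_i+r_j)·cross = 7.5·40.5000 = 303.7500
edge 7: (3,35)→(1.5,21.5)  cross = 3·21.5 − 1.5·35 = 12.0000; (r_i+r_j)·cross = 4.5·12.0000 = 54.0000
Σcross = 717.2500 → A = |Σcross|/2 = 358.6250 mm²
Σ(r_i+r_j)·cross = 18723.2500 → first moment M = |Σ|/6 = 3120.5417
R_c = M/A = 3120.5417/358.6250 = 8.7014 mm
θ = 136° = 2.373648 rad
V = θ·R_c·A = 2.373648·8.7014·358.6250 = 7407.067 mm³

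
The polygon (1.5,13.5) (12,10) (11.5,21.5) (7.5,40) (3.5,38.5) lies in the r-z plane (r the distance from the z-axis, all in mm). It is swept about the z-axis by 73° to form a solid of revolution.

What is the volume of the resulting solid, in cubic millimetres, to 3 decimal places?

Volume = 1833.841 mm³

Profile (r,z), 5 vertices: (1.5,13.5) (12,10) (11.5,21.5) (7.5,40) (3.5,38.5)
edge 0: (1.5,13.5)→(12,10)  cross = 1.5·10 − 12·13.5 = -147.0000; (r_i+r_j)·cross = 13.5·-147.0000 = -1984.5000
edge 1: (12,10)→(11.5,21.5)  cross = 12·21.5 − 11.5·10 = 143.0000; (r_i+r_j)·cross = 23.5·143.0000 = 3360.5000
edge 2: (11.5,21.5)→(7.5,40)  cross = 11.5·40 − 7.5·21.5 = 298.7500; (r_i+r_j)·cross = 19·298.7500 = 5676.2500
edge 3: (7.5,40)→(3.5,38.5)  cross = 7.5·38.5 − 3.5·40 = 148.7500; (r_i+r_j)·cross = 11·148.7500 = 1636.2500
edge 4: (3.5,38.5)→(1.5,13.5)  cross = 3.5·13.5 − 1.5·38.5 = -10.5000; (r_i+r_j)·cross = 5·-10.5000 = -52.5000
Σcross = 433.0000 → A = |Σcross|/2 = 216.5000 mm²
Σ(r_i+r_j)·cross = 8636.0000 → first moment M = |Σ|/6 = 1439.3333
R_c = M/A = 1439.3333/216.5000 = 6.6482 mm
θ = 73° = 1.274090 rad
V = θ·R_c·A = 1.274090·6.6482·216.5000 = 1833.841 mm³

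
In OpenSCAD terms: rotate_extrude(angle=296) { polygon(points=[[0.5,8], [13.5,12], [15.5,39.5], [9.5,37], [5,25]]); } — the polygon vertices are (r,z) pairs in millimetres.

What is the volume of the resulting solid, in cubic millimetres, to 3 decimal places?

Profile (r,z), 5 vertices: (0.5,8) (13.5,12) (15.5,39.5) (9.5,37) (5,25)
edge 0: (0.5,8)→(13.5,12)  cross = 0.5·12 − 13.5·8 = -102.0000; (r_i+r_j)·cross = 14·-102.0000 = -1428.0000
edge 1: (13.5,12)→(15.5,39.5)  cross = 13.5·39.5 − 15.5·12 = 347.2500; (r_i+r_j)·cross = 29·347.2500 = 10070.2500
edge 2: (15.5,39.5)→(9.5,37)  cross = 15.5·37 − 9.5·39.5 = 198.2500; (r_i+r_j)·cross = 25·198.2500 = 4956.2500
edge 3: (9.5,37)→(5,25)  cross = 9.5·25 − 5·37 = 52.5000; (r_i+r_j)·cross = 14.5·52.5000 = 761.2500
edge 4: (5,25)→(0.5,8)  cross = 5·8 − 0.5·25 = 27.5000; (r_i+r_j)·cross = 5.5·27.5000 = 151.2500
Σcross = 523.5000 → A = |Σcross|/2 = 261.7500 mm²
Σ(r_i+r_j)·cross = 14511.0000 → first moment M = |Σ|/6 = 2418.5000
R_c = M/A = 2418.5000/261.7500 = 9.2397 mm
θ = 296° = 5.166175 rad
V = θ·R_c·A = 5.166175·9.2397·261.7500 = 12494.393 mm³

Volume = 12494.393 mm³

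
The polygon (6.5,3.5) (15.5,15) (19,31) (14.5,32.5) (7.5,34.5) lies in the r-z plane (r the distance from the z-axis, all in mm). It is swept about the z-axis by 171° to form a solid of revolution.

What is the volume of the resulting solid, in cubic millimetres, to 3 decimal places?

Profile (r,z), 5 vertices: (6.5,3.5) (15.5,15) (19,31) (14.5,32.5) (7.5,34.5)
edge 0: (6.5,3.5)→(15.5,15)  cross = 6.5·15 − 15.5·3.5 = 43.2500; (r_i+r_j)·cross = 22·43.2500 = 951.5000
edge 1: (15.5,15)→(19,31)  cross = 15.5·31 − 19·15 = 195.5000; (r_i+r_j)·cross = 34.5·195.5000 = 6744.7500
edge 2: (19,31)→(14.5,32.5)  cross = 19·32.5 − 14.5·31 = 168.0000; (r_i+r_j)·cross = 33.5·168.0000 = 5628.0000
edge 3: (14.5,32.5)→(7.5,34.5)  cross = 14.5·34.5 − 7.5·32.5 = 256.5000; (r_i+r_j)·cross = 22·256.5000 = 5643.0000
edge 4: (7.5,34.5)→(6.5,3.5)  cross = 7.5·3.5 − 6.5·34.5 = -198.0000; (r_i+r_j)·cross = 14·-198.0000 = -2772.0000
Σcross = 465.2500 → A = |Σcross|/2 = 232.6250 mm²
Σ(r_i+r_j)·cross = 16195.2500 → first moment M = |Σ|/6 = 2699.2083
R_c = M/A = 2699.2083/232.6250 = 11.6033 mm
θ = 171° = 2.984513 rad
V = θ·R_c·A = 2.984513·11.6033·232.6250 = 8055.822 mm³

Volume = 8055.822 mm³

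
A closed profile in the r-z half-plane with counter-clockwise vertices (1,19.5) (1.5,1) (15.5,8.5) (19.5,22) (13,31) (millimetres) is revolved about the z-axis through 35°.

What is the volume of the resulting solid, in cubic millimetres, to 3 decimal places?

Profile (r,z), 5 vertices: (1,19.5) (1.5,1) (15.5,8.5) (19.5,22) (13,31)
edge 0: (1,19.5)→(1.5,1)  cross = 1·1 − 1.5·19.5 = -28.2500; (r_i+r_j)·cross = 2.5·-28.2500 = -70.6250
edge 1: (1.5,1)→(15.5,8.5)  cross = 1.5·8.5 − 15.5·1 = -2.7500; (r_i+r_j)·cross = 17·-2.7500 = -46.7500
edge 2: (15.5,8.5)→(19.5,22)  cross = 15.5·22 − 19.5·8.5 = 175.2500; (r_i+r_j)·cross = 35·175.2500 = 6133.7500
edge 3: (19.5,22)→(13,31)  cross = 19.5·31 − 13·22 = 318.5000; (r_i+r_j)·cross = 32.5·318.5000 = 10351.2500
edge 4: (13,31)→(1,19.5)  cross = 13·19.5 − 1·31 = 222.5000; (r_i+r_j)·cross = 14·222.5000 = 3115.0000
Σcross = 685.2500 → A = |Σcross|/2 = 342.6250 mm²
Σ(r_i+r_j)·cross = 19482.6250 → first moment M = |Σ|/6 = 3247.1042
R_c = M/A = 3247.1042/342.6250 = 9.4771 mm
θ = 35° = 0.610865 rad
V = θ·R_c·A = 0.610865·9.4771·342.6250 = 1983.543 mm³

Volume = 1983.543 mm³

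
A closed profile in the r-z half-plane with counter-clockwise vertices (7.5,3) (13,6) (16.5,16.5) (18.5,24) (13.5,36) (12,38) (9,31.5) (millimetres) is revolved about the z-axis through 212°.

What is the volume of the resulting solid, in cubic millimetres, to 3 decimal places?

Profile (r,z), 7 vertices: (7.5,3) (13,6) (16.5,16.5) (18.5,24) (13.5,36) (12,38) (9,31.5)
edge 0: (7.5,3)→(13,6)  cross = 7.5·6 − 13·3 = 6.0000; (r_i+r_j)·cross = 20.5·6.0000 = 123.0000
edge 1: (13,6)→(16.5,16.5)  cross = 13·16.5 − 16.5·6 = 115.5000; (r_i+r_j)·cross = 29.5·115.5000 = 3407.2500
edge 2: (16.5,16.5)→(18.5,24)  cross = 16.5·24 − 18.5·16.5 = 90.7500; (r_i+r_j)·cross = 35·90.7500 = 3176.2500
edge 3: (18.5,24)→(13.5,36)  cross = 18.5·36 − 13.5·24 = 342.0000; (r_i+r_j)·cross = 32·342.0000 = 10944.0000
edge 4: (13.5,36)→(12,38)  cross = 13.5·38 − 12·36 = 81.0000; (r_i+r_j)·cross = 25.5·81.0000 = 2065.5000
edge 5: (12,38)→(9,31.5)  cross = 12·31.5 − 9·38 = 36.0000; (r_i+r_j)·cross = 21·36.0000 = 756.0000
edge 6: (9,31.5)→(7.5,3)  cross = 9·3 − 7.5·31.5 = -209.2500; (r_i+r_j)·cross = 16.5·-209.2500 = -3452.6250
Σcross = 462.0000 → A = |Σcross|/2 = 231.0000 mm²
Σ(r_i+r_j)·cross = 17019.3750 → first moment M = |Σ|/6 = 2836.5625
R_c = M/A = 2836.5625/231.0000 = 12.2795 mm
θ = 212° = 3.700098 rad
V = θ·R_c·A = 3.700098·12.2795·231.0000 = 10495.559 mm³

Volume = 10495.559 mm³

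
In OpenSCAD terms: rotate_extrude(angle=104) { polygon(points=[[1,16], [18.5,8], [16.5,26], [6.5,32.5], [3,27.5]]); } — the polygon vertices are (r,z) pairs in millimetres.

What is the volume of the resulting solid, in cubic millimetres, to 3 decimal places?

Profile (r,z), 5 vertices: (1,16) (18.5,8) (16.5,26) (6.5,32.5) (3,27.5)
edge 0: (1,16)→(18.5,8)  cross = 1·8 − 18.5·16 = -288.0000; (r_i+r_j)·cross = 19.5·-288.0000 = -5616.0000
edge 1: (18.5,8)→(16.5,26)  cross = 18.5·26 − 16.5·8 = 349.0000; (r_i+r_j)·cross = 35·349.0000 = 12215.0000
edge 2: (16.5,26)→(6.5,32.5)  cross = 16.5·32.5 − 6.5·26 = 367.2500; (r_i+r_j)·cross = 23·367.2500 = 8446.7500
edge 3: (6.5,32.5)→(3,27.5)  cross = 6.5·27.5 − 3·32.5 = 81.2500; (r_i+r_j)·cross = 9.5·81.2500 = 771.8750
edge 4: (3,27.5)→(1,16)  cross = 3·16 − 1·27.5 = 20.5000; (r_i+r_j)·cross = 4·20.5000 = 82.0000
Σcross = 530.0000 → A = |Σcross|/2 = 265.0000 mm²
Σ(r_i+r_j)·cross = 15899.6250 → first moment M = |Σ|/6 = 2649.9375
R_c = M/A = 2649.9375/265.0000 = 9.9998 mm
θ = 104° = 1.815142 rad
V = θ·R_c·A = 1.815142·9.9998·265.0000 = 4810.014 mm³

Volume = 4810.014 mm³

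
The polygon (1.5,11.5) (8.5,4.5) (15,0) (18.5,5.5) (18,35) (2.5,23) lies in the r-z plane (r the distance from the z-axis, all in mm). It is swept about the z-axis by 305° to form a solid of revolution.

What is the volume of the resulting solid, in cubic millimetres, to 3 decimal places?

Volume = 23917.381 mm³

Profile (r,z), 6 vertices: (1.5,11.5) (8.5,4.5) (15,0) (18.5,5.5) (18,35) (2.5,23)
edge 0: (1.5,11.5)→(8.5,4.5)  cross = 1.5·4.5 − 8.5·11.5 = -91.0000; (r_i+r_j)·cross = 10·-91.0000 = -910.0000
edge 1: (8.5,4.5)→(15,0)  cross = 8.5·0 − 15·4.5 = -67.5000; (r_i+r_j)·cross = 23.5·-67.5000 = -1586.2500
edge 2: (15,0)→(18.5,5.5)  cross = 15·5.5 − 18.5·0 = 82.5000; (r_i+r_j)·cross = 33.5·82.5000 = 2763.7500
edge 3: (18.5,5.5)→(18,35)  cross = 18.5·35 − 18·5.5 = 548.5000; (r_i+r_j)·cross = 36.5·548.5000 = 20020.2500
edge 4: (18,35)→(2.5,23)  cross = 18·23 − 2.5·35 = 326.5000; (r_i+r_j)·cross = 20.5·326.5000 = 6693.2500
edge 5: (2.5,23)→(1.5,11.5)  cross = 2.5·11.5 − 1.5·23 = -5.7500; (r_i+r_j)·cross = 4·-5.7500 = -23.0000
Σcross = 793.2500 → A = |Σcross|/2 = 396.6250 mm²
Σ(r_i+r_j)·cross = 26958.0000 → first moment M = |Σ|/6 = 4493.0000
R_c = M/A = 4493.0000/396.6250 = 11.3281 mm
θ = 305° = 5.323254 rad
V = θ·R_c·A = 5.323254·11.3281·396.6250 = 23917.381 mm³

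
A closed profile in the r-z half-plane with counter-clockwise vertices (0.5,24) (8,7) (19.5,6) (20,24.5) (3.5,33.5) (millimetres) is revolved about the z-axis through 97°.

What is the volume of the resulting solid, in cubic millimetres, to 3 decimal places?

Profile (r,z), 5 vertices: (0.5,24) (8,7) (19.5,6) (20,24.5) (3.5,33.5)
edge 0: (0.5,24)→(8,7)  cross = 0.5·7 − 8·24 = -188.5000; (r_i+r_j)·cross = 8.5·-188.5000 = -1602.2500
edge 1: (8,7)→(19.5,6)  cross = 8·6 − 19.5·7 = -88.5000; (r_i+r_j)·cross = 27.5·-88.5000 = -2433.7500
edge 2: (19.5,6)→(20,24.5)  cross = 19.5·24.5 − 20·6 = 357.7500; (r_i+r_j)·cross = 39.5·357.7500 = 14131.1250
edge 3: (20,24.5)→(3.5,33.5)  cross = 20·33.5 − 3.5·24.5 = 584.2500; (r_i+r_j)·cross = 23.5·584.2500 = 13729.8750
edge 4: (3.5,33.5)→(0.5,24)  cross = 3.5·24 − 0.5·33.5 = 67.2500; (r_i+r_j)·cross = 4·67.2500 = 269.0000
Σcross = 732.2500 → A = |Σcross|/2 = 366.1250 mm²
Σ(r_i+r_j)·cross = 24094.0000 → first moment M = |Σ|/6 = 4015.6667
R_c = M/A = 4015.6667/366.1250 = 10.9680 mm
θ = 97° = 1.692969 rad
V = θ·R_c·A = 1.692969·10.9680·366.1250 = 6798.401 mm³

Volume = 6798.401 mm³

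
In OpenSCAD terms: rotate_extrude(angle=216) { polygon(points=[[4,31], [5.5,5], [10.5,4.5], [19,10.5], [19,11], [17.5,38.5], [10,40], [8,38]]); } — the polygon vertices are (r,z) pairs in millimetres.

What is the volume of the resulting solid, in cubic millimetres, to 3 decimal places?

Volume = 18714.703 mm³

Profile (r,z), 8 vertices: (4,31) (5.5,5) (10.5,4.5) (19,10.5) (19,11) (17.5,38.5) (10,40) (8,38)
edge 0: (4,31)→(5.5,5)  cross = 4·5 − 5.5·31 = -150.5000; (r_i+r_j)·cross = 9.5·-150.5000 = -1429.7500
edge 1: (5.5,5)→(10.5,4.5)  cross = 5.5·4.5 − 10.5·5 = -27.7500; (r_i+r_j)·cross = 16·-27.7500 = -444.0000
edge 2: (10.5,4.5)→(19,10.5)  cross = 10.5·10.5 − 19·4.5 = 24.7500; (r_i+r_j)·cross = 29.5·24.7500 = 730.1250
edge 3: (19,10.5)→(19,11)  cross = 19·11 − 19·10.5 = 9.5000; (r_i+r_j)·cross = 38·9.5000 = 361.0000
edge 4: (19,11)→(17.5,38.5)  cross = 19·38.5 − 17.5·11 = 539.0000; (r_i+r_j)·cross = 36.5·539.0000 = 19673.5000
edge 5: (17.5,38.5)→(10,40)  cross = 17.5·40 − 10·38.5 = 315.0000; (r_i+r_j)·cross = 27.5·315.0000 = 8662.5000
edge 6: (10,40)→(8,38)  cross = 10·38 − 8·40 = 60.0000; (r_i+r_j)·cross = 18·60.0000 = 1080.0000
edge 7: (8,38)→(4,31)  cross = 8·31 − 4·38 = 96.0000; (r_i+r_j)·cross = 12·96.0000 = 1152.0000
Σcross = 866.0000 → A = |Σcross|/2 = 433.0000 mm²
Σ(r_i+r_j)·cross = 29785.3750 → first moment M = |Σ|/6 = 4964.2292
R_c = M/A = 4964.2292/433.0000 = 11.4647 mm
θ = 216° = 3.769911 rad
V = θ·R_c·A = 3.769911·11.4647·433.0000 = 18714.703 mm³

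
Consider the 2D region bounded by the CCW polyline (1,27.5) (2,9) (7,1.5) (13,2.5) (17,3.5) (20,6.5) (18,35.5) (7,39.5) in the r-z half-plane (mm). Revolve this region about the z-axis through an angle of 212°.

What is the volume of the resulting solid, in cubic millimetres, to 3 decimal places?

Profile (r,z), 8 vertices: (1,27.5) (2,9) (7,1.5) (13,2.5) (17,3.5) (20,6.5) (18,35.5) (7,39.5)
edge 0: (1,27.5)→(2,9)  cross = 1·9 − 2·27.5 = -46.0000; (r_i+r_j)·cross = 3·-46.0000 = -138.0000
edge 1: (2,9)→(7,1.5)  cross = 2·1.5 − 7·9 = -60.0000; (r_i+r_j)·cross = 9·-60.0000 = -540.0000
edge 2: (7,1.5)→(13,2.5)  cross = 7·2.5 − 13·1.5 = -2.0000; (r_i+r_j)·cross = 20·-2.0000 = -40.0000
edge 3: (13,2.5)→(17,3.5)  cross = 13·3.5 − 17·2.5 = 3.0000; (r_i+r_j)·cross = 30·3.0000 = 90.0000
edge 4: (17,3.5)→(20,6.5)  cross = 17·6.5 − 20·3.5 = 40.5000; (r_i+r_j)·cross = 37·40.5000 = 1498.5000
edge 5: (20,6.5)→(18,35.5)  cross = 20·35.5 − 18·6.5 = 593.0000; (r_i+r_j)·cross = 38·593.0000 = 22534.0000
edge 6: (18,35.5)→(7,39.5)  cross = 18·39.5 − 7·35.5 = 462.5000; (r_i+r_j)·cross = 25·462.5000 = 11562.5000
edge 7: (7,39.5)→(1,27.5)  cross = 7·27.5 − 1·39.5 = 153.0000; (r_i+r_j)·cross = 8·153.0000 = 1224.0000
Σcross = 1144.0000 → A = |Σcross|/2 = 572.0000 mm²
Σ(r_i+r_j)·cross = 36191.0000 → first moment M = |Σ|/6 = 6031.8333
R_c = M/A = 6031.8333/572.0000 = 10.5452 mm
θ = 212° = 3.700098 rad
V = θ·R_c·A = 3.700098·10.5452·572.0000 = 22318.375 mm³

Volume = 22318.375 mm³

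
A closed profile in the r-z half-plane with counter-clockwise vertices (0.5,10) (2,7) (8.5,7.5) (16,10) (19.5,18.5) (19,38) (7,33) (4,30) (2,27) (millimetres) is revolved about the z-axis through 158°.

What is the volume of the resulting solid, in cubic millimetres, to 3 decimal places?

Profile (r,z), 9 vertices: (0.5,10) (2,7) (8.5,7.5) (16,10) (19.5,18.5) (19,38) (7,33) (4,30) (2,27)
edge 0: (0.5,10)→(2,7)  cross = 0.5·7 − 2·10 = -16.5000; (r_i+r_j)·cross = 2.5·-16.5000 = -41.2500
edge 1: (2,7)→(8.5,7.5)  cross = 2·7.5 − 8.5·7 = -44.5000; (r_i+r_j)·cross = 10.5·-44.5000 = -467.2500
edge 2: (8.5,7.5)→(16,10)  cross = 8.5·10 − 16·7.5 = -35.0000; (r_i+r_j)·cross = 24.5·-35.0000 = -857.5000
edge 3: (16,10)→(19.5,18.5)  cross = 16·18.5 − 19.5·10 = 101.0000; (r_i+r_j)·cross = 35.5·101.0000 = 3585.5000
edge 4: (19.5,18.5)→(19,38)  cross = 19.5·38 − 19·18.5 = 389.5000; (r_i+r_j)·cross = 38.5·389.5000 = 14995.7500
edge 5: (19,38)→(7,33)  cross = 19·33 − 7·38 = 361.0000; (r_i+r_j)·cross = 26·361.0000 = 9386.0000
edge 6: (7,33)→(4,30)  cross = 7·30 − 4·33 = 78.0000; (r_i+r_j)·cross = 11·78.0000 = 858.0000
edge 7: (4,30)→(2,27)  cross = 4·27 − 2·30 = 48.0000; (r_i+r_j)·cross = 6·48.0000 = 288.0000
edge 8: (2,27)→(0.5,10)  cross = 2·10 − 0.5·27 = 6.5000; (r_i+r_j)·cross = 2.5·6.5000 = 16.2500
Σcross = 888.0000 → A = |Σcross|/2 = 444.0000 mm²
Σ(r_i+r_j)·cross = 27763.5000 → first moment M = |Σ|/6 = 4627.2500
R_c = M/A = 4627.2500/444.0000 = 10.4217 mm
θ = 158° = 2.757620 rad
V = θ·R_c·A = 2.757620·10.4217·444.0000 = 12760.198 mm³

Volume = 12760.198 mm³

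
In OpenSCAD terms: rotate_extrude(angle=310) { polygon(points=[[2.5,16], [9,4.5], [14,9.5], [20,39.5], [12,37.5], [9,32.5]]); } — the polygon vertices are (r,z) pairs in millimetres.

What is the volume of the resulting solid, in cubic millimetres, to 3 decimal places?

Profile (r,z), 6 vertices: (2.5,16) (9,4.5) (14,9.5) (20,39.5) (12,37.5) (9,32.5)
edge 0: (2.5,16)→(9,4.5)  cross = 2.5·4.5 − 9·16 = -132.7500; (r_i+r_j)·cross = 11.5·-132.7500 = -1526.6250
edge 1: (9,4.5)→(14,9.5)  cross = 9·9.5 − 14·4.5 = 22.5000; (r_i+r_j)·cross = 23·22.5000 = 517.5000
edge 2: (14,9.5)→(20,39.5)  cross = 14·39.5 − 20·9.5 = 363.0000; (r_i+r_j)·cross = 34·363.0000 = 12342.0000
edge 3: (20,39.5)→(12,37.5)  cross = 20·37.5 − 12·39.5 = 276.0000; (r_i+r_j)·cross = 32·276.0000 = 8832.0000
edge 4: (12,37.5)→(9,32.5)  cross = 12·32.5 − 9·37.5 = 52.5000; (r_i+r_j)·cross = 21·52.5000 = 1102.5000
edge 5: (9,32.5)→(2.5,16)  cross = 9·16 − 2.5·32.5 = 62.7500; (r_i+r_j)·cross = 11.5·62.7500 = 721.6250
Σcross = 644.0000 → A = |Σcross|/2 = 322.0000 mm²
Σ(r_i+r_j)·cross = 21989.0000 → first moment M = |Σ|/6 = 3664.8333
R_c = M/A = 3664.8333/322.0000 = 11.3815 mm
θ = 310° = 5.410521 rad
V = θ·R_c·A = 5.410521·11.3815·322.0000 = 19828.657 mm³

Volume = 19828.657 mm³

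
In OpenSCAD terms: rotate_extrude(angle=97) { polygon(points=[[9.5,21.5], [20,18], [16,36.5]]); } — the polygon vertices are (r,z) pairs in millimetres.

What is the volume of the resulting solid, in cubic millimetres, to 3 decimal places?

Volume = 2314.113 mm³

Profile (r,z), 3 vertices: (9.5,21.5) (20,18) (16,36.5)
edge 0: (9.5,21.5)→(20,18)  cross = 9.5·18 − 20·21.5 = -259.0000; (r_i+r_j)·cross = 29.5·-259.0000 = -7640.5000
edge 1: (20,18)→(16,36.5)  cross = 20·36.5 − 16·18 = 442.0000; (r_i+r_j)·cross = 36·442.0000 = 15912.0000
edge 2: (16,36.5)→(9.5,21.5)  cross = 16·21.5 − 9.5·36.5 = -2.7500; (r_i+r_j)·cross = 25.5·-2.7500 = -70.1250
Σcross = 180.2500 → A = |Σcross|/2 = 90.1250 mm²
Σ(r_i+r_j)·cross = 8201.3750 → first moment M = |Σ|/6 = 1366.8958
R_c = M/A = 1366.8958/90.1250 = 15.1667 mm
θ = 97° = 1.692969 rad
V = θ·R_c·A = 1.692969·15.1667·90.1250 = 2314.113 mm³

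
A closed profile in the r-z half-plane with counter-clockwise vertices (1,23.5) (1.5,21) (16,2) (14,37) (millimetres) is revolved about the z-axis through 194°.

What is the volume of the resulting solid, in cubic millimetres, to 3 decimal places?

Profile (r,z), 4 vertices: (1,23.5) (1.5,21) (16,2) (14,37)
edge 0: (1,23.5)→(1.5,21)  cross = 1·21 − 1.5·23.5 = -14.2500; (r_i+r_j)·cross = 2.5·-14.2500 = -35.6250
edge 1: (1.5,21)→(16,2)  cross = 1.5·2 − 16·21 = -333.0000; (r_i+r_j)·cross = 17.5·-333.0000 = -5827.5000
edge 2: (16,2)→(14,37)  cross = 16·37 − 14·2 = 564.0000; (r_i+r_j)·cross = 30·564.0000 = 16920.0000
edge 3: (14,37)→(1,23.5)  cross = 14·23.5 − 1·37 = 292.0000; (r_i+r_j)·cross = 15·292.0000 = 4380.0000
Σcross = 508.7500 → A = |Σcross|/2 = 254.3750 mm²
Σ(r_i+r_j)·cross = 15436.8750 → first moment M = |Σ|/6 = 2572.8125
R_c = M/A = 2572.8125/254.3750 = 10.1143 mm
θ = 194° = 3.385939 rad
V = θ·R_c·A = 3.385939·10.1143·254.3750 = 8711.386 mm³

Volume = 8711.386 mm³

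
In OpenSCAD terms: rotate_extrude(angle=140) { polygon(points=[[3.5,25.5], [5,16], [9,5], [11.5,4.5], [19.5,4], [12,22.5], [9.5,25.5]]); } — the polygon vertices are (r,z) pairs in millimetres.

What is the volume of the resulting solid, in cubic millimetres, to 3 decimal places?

Profile (r,z), 7 vertices: (3.5,25.5) (5,16) (9,5) (11.5,4.5) (19.5,4) (12,22.5) (9.5,25.5)
edge 0: (3.5,25.5)→(5,16)  cross = 3.5·16 − 5·25.5 = -71.5000; (r_i+r_j)·cross = 8.5·-71.5000 = -607.7500
edge 1: (5,16)→(9,5)  cross = 5·5 − 9·16 = -119.0000; (r_i+r_j)·cross = 14·-119.0000 = -1666.0000
edge 2: (9,5)→(11.5,4.5)  cross = 9·4.5 − 11.5·5 = -17.0000; (r_i+r_j)·cross = 20.5·-17.0000 = -348.5000
edge 3: (11.5,4.5)→(19.5,4)  cross = 11.5·4 − 19.5·4.5 = -41.7500; (r_i+r_j)·cross = 31·-41.7500 = -1294.2500
edge 4: (19.5,4)→(12,22.5)  cross = 19.5·22.5 − 12·4 = 390.7500; (r_i+r_j)·cross = 31.5·390.7500 = 12308.6250
edge 5: (12,22.5)→(9.5,25.5)  cross = 12·25.5 − 9.5·22.5 = 92.2500; (r_i+r_j)·cross = 21.5·92.2500 = 1983.3750
edge 6: (9.5,25.5)→(3.5,25.5)  cross = 9.5·25.5 − 3.5·25.5 = 153.0000; (r_i+r_j)·cross = 13·153.0000 = 1989.0000
Σcross = 386.7500 → A = |Σcross|/2 = 193.3750 mm²
Σ(r_i+r_j)·cross = 12364.5000 → first moment M = |Σ|/6 = 2060.7500
R_c = M/A = 2060.7500/193.3750 = 10.6568 mm
θ = 140° = 2.443461 rad
V = θ·R_c·A = 2.443461·10.6568·193.3750 = 5035.362 mm³

Volume = 5035.362 mm³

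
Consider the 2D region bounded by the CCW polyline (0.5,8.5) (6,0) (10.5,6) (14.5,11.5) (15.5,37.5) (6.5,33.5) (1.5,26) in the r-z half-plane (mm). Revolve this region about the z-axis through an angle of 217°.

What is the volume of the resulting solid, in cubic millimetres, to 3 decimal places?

Volume = 12044.924 mm³

Profile (r,z), 7 vertices: (0.5,8.5) (6,0) (10.5,6) (14.5,11.5) (15.5,37.5) (6.5,33.5) (1.5,26)
edge 0: (0.5,8.5)→(6,0)  cross = 0.5·0 − 6·8.5 = -51.0000; (r_i+r_j)·cross = 6.5·-51.0000 = -331.5000
edge 1: (6,0)→(10.5,6)  cross = 6·6 − 10.5·0 = 36.0000; (r_i+r_j)·cross = 16.5·36.0000 = 594.0000
edge 2: (10.5,6)→(14.5,11.5)  cross = 10.5·11.5 − 14.5·6 = 33.7500; (r_i+r_j)·cross = 25·33.7500 = 843.7500
edge 3: (14.5,11.5)→(15.5,37.5)  cross = 14.5·37.5 − 15.5·11.5 = 365.5000; (r_i+r_j)·cross = 30·365.5000 = 10965.0000
edge 4: (15.5,37.5)→(6.5,33.5)  cross = 15.5·33.5 − 6.5·37.5 = 275.5000; (r_i+r_j)·cross = 22·275.5000 = 6061.0000
edge 5: (6.5,33.5)→(1.5,26)  cross = 6.5·26 − 1.5·33.5 = 118.7500; (r_i+r_j)·cross = 8·118.7500 = 950.0000
edge 6: (1.5,26)→(0.5,8.5)  cross = 1.5·8.5 − 0.5·26 = -0.2500; (r_i+r_j)·cross = 2·-0.2500 = -0.5000
Σcross = 778.2500 → A = |Σcross|/2 = 389.1250 mm²
Σ(r_i+r_j)·cross = 19081.7500 → first moment M = |Σ|/6 = 3180.2917
R_c = M/A = 3180.2917/389.1250 = 8.1729 mm
θ = 217° = 3.787364 rad
V = θ·R_c·A = 3.787364·8.1729·389.1250 = 12044.924 mm³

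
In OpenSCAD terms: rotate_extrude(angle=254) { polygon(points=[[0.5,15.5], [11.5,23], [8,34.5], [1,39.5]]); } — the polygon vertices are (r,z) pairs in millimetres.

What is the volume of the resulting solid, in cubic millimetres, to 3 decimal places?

Volume = 3453.967 mm³

Profile (r,z), 4 vertices: (0.5,15.5) (11.5,23) (8,34.5) (1,39.5)
edge 0: (0.5,15.5)→(11.5,23)  cross = 0.5·23 − 11.5·15.5 = -166.7500; (r_i+r_j)·cross = 12·-166.7500 = -2001.0000
edge 1: (11.5,23)→(8,34.5)  cross = 11.5·34.5 − 8·23 = 212.7500; (r_i+r_j)·cross = 19.5·212.7500 = 4148.6250
edge 2: (8,34.5)→(1,39.5)  cross = 8·39.5 − 1·34.5 = 281.5000; (r_i+r_j)·cross = 9·281.5000 = 2533.5000
edge 3: (1,39.5)→(0.5,15.5)  cross = 1·15.5 − 0.5·39.5 = -4.2500; (r_i+r_j)·cross = 1.5·-4.2500 = -6.3750
Σcross = 323.2500 → A = |Σcross|/2 = 161.6250 mm²
Σ(r_i+r_j)·cross = 4674.7500 → first moment M = |Σ|/6 = 779.1250
R_c = M/A = 779.1250/161.6250 = 4.8206 mm
θ = 254° = 4.433136 rad
V = θ·R_c·A = 4.433136·4.8206·161.6250 = 3453.967 mm³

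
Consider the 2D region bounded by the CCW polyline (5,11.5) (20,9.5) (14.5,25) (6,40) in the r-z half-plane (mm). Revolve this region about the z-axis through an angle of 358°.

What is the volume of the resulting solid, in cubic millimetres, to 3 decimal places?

Profile (r,z), 4 vertices: (5,11.5) (20,9.5) (14.5,25) (6,40)
edge 0: (5,11.5)→(20,9.5)  cross = 5·9.5 − 20·11.5 = -182.5000; (r_i+r_j)·cross = 25·-182.5000 = -4562.5000
edge 1: (20,9.5)→(14.5,25)  cross = 20·25 − 14.5·9.5 = 362.2500; (r_i+r_j)·cross = 34.5·362.2500 = 12497.6250
edge 2: (14.5,25)→(6,40)  cross = 14.5·40 − 6·25 = 430.0000; (r_i+r_j)·cross = 20.5·430.0000 = 8815.0000
edge 3: (6,40)→(5,11.5)  cross = 6·11.5 − 5·40 = -131.0000; (r_i+r_j)·cross = 11·-131.0000 = -1441.0000
Σcross = 478.7500 → A = |Σcross|/2 = 239.3750 mm²
Σ(r_i+r_j)·cross = 15309.1250 → first moment M = |Σ|/6 = 2551.5208
R_c = M/A = 2551.5208/239.3750 = 10.6591 mm
θ = 358° = 6.248279 rad
V = θ·R_c·A = 6.248279·10.6591·239.3750 = 15942.613 mm³

Volume = 15942.613 mm³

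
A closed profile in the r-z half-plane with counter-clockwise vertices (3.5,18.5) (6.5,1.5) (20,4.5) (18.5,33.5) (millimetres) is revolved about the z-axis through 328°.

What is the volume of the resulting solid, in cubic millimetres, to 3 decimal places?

Profile (r,z), 4 vertices: (3.5,18.5) (6.5,1.5) (20,4.5) (18.5,33.5)
edge 0: (3.5,18.5)→(6.5,1.5)  cross = 3.5·1.5 − 6.5·18.5 = -115.0000; (r_i+r_j)·cross = 10·-115.0000 = -1150.0000
edge 1: (6.5,1.5)→(20,4.5)  cross = 6.5·4.5 − 20·1.5 = -0.7500; (r_i+r_j)·cross = 26.5·-0.7500 = -19.8750
edge 2: (20,4.5)→(18.5,33.5)  cross = 20·33.5 − 18.5·4.5 = 586.7500; (r_i+r_j)·cross = 38.5·586.7500 = 22589.8750
edge 3: (18.5,33.5)→(3.5,18.5)  cross = 18.5·18.5 − 3.5·33.5 = 225.0000; (r_i+r_j)·cross = 22·225.0000 = 4950.0000
Σcross = 696.0000 → A = |Σcross|/2 = 348.0000 mm²
Σ(r_i+r_j)·cross = 26370.0000 → first moment M = |Σ|/6 = 4395.0000
R_c = M/A = 4395.0000/348.0000 = 12.6293 mm
θ = 328° = 5.724680 rad
V = θ·R_c·A = 5.724680·12.6293·348.0000 = 25159.968 mm³

Volume = 25159.968 mm³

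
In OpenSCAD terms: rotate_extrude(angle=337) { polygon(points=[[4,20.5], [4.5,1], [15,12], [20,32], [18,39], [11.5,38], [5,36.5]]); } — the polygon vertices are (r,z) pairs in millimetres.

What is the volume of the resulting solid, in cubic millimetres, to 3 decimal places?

Profile (r,z), 7 vertices: (4,20.5) (4.5,1) (15,12) (20,32) (18,39) (11.5,38) (5,36.5)
edge 0: (4,20.5)→(4.5,1)  cross = 4·1 − 4.5·20.5 = -88.2500; (r_i+r_j)·cross = 8.5·-88.2500 = -750.1250
edge 1: (4.5,1)→(15,12)  cross = 4.5·12 − 15·1 = 39.0000; (r_i+r_j)·cross = 19.5·39.0000 = 760.5000
edge 2: (15,12)→(20,32)  cross = 15·32 − 20·12 = 240.0000; (r_i+r_j)·cross = 35·240.0000 = 8400.0000
edge 3: (20,32)→(18,39)  cross = 20·39 − 18·32 = 204.0000; (r_i+r_j)·cross = 38·204.0000 = 7752.0000
edge 4: (18,39)→(11.5,38)  cross = 18·38 − 11.5·39 = 235.5000; (r_i+r_j)·cross = 29.5·235.5000 = 6947.2500
edge 5: (11.5,38)→(5,36.5)  cross = 11.5·36.5 − 5·38 = 229.7500; (r_i+r_j)·cross = 16.5·229.7500 = 3790.8750
edge 6: (5,36.5)→(4,20.5)  cross = 5·20.5 − 4·36.5 = -43.5000; (r_i+r_j)·cross = 9·-43.5000 = -391.5000
Σcross = 816.5000 → A = |Σcross|/2 = 408.2500 mm²
Σ(r_i+r_j)·cross = 26509.0000 → first moment M = |Σ|/6 = 4418.1667
R_c = M/A = 4418.1667/408.2500 = 10.8222 mm
θ = 337° = 5.881760 rad
V = θ·R_c·A = 5.881760·10.8222·408.2500 = 25986.594 mm³

Volume = 25986.594 mm³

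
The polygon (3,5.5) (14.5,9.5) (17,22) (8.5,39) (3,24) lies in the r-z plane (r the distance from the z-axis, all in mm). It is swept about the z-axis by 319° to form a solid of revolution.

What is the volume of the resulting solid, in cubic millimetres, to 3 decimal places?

Profile (r,z), 5 vertices: (3,5.5) (14.5,9.5) (17,22) (8.5,39) (3,24)
edge 0: (3,5.5)→(14.5,9.5)  cross = 3·9.5 − 14.5·5.5 = -51.2500; (r_i+r_j)·cross = 17.5·-51.2500 = -896.8750
edge 1: (14.5,9.5)→(17,22)  cross = 14.5·22 − 17·9.5 = 157.5000; (r_i+r_j)·cross = 31.5·157.5000 = 4961.2500
edge 2: (17,22)→(8.5,39)  cross = 17·39 − 8.5·22 = 476.0000; (r_i+r_j)·cross = 25.5·476.0000 = 12138.0000
edge 3: (8.5,39)→(3,24)  cross = 8.5·24 − 3·39 = 87.0000; (r_i+r_j)·cross = 11.5·87.0000 = 1000.5000
edge 4: (3,24)→(3,5.5)  cross = 3·5.5 − 3·24 = -55.5000; (r_i+r_j)·cross = 6·-55.5000 = -333.0000
Σcross = 613.7500 → A = |Σcross|/2 = 306.8750 mm²
Σ(r_i+r_j)·cross = 16869.8750 → first moment M = |Σ|/6 = 2811.6458
R_c = M/A = 2811.6458/306.8750 = 9.1622 mm
θ = 319° = 5.567600 rad
V = θ·R_c·A = 5.567600·9.1622·306.8750 = 15654.120 mm³

Volume = 15654.120 mm³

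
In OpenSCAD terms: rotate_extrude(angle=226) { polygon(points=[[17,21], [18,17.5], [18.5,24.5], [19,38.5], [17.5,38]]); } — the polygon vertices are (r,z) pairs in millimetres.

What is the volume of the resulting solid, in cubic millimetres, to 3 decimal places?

Volume = 1885.526 mm³

Profile (r,z), 5 vertices: (17,21) (18,17.5) (18.5,24.5) (19,38.5) (17.5,38)
edge 0: (17,21)→(18,17.5)  cross = 17·17.5 − 18·21 = -80.5000; (r_i+r_j)·cross = 35·-80.5000 = -2817.5000
edge 1: (18,17.5)→(18.5,24.5)  cross = 18·24.5 − 18.5·17.5 = 117.2500; (r_i+r_j)·cross = 36.5·117.2500 = 4279.6250
edge 2: (18.5,24.5)→(19,38.5)  cross = 18.5·38.5 − 19·24.5 = 246.7500; (r_i+r_j)·cross = 37.5·246.7500 = 9253.1250
edge 3: (19,38.5)→(17.5,38)  cross = 19·38 − 17.5·38.5 = 48.2500; (r_i+r_j)·cross = 36.5·48.2500 = 1761.1250
edge 4: (17.5,38)→(17,21)  cross = 17.5·21 − 17·38 = -278.5000; (r_i+r_j)·cross = 34.5·-278.5000 = -9608.2500
Σcross = 53.2500 → A = |Σcross|/2 = 26.6250 mm²
Σ(r_i+r_j)·cross = 2868.1250 → first moment M = |Σ|/6 = 478.0208
R_c = M/A = 478.0208/26.6250 = 17.9538 mm
θ = 226° = 3.944444 rad
V = θ·R_c·A = 3.944444·17.9538·26.6250 = 1885.526 mm³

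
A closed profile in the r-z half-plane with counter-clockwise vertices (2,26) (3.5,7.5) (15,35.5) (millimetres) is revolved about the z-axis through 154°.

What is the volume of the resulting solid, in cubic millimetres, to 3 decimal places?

Profile (r,z), 3 vertices: (2,26) (3.5,7.5) (15,35.5)
edge 0: (2,26)→(3.5,7.5)  cross = 2·7.5 − 3.5·26 = -76.0000; (r_i+r_j)·cross = 5.5·-76.0000 = -418.0000
edge 1: (3.5,7.5)→(15,35.5)  cross = 3.5·35.5 − 15·7.5 = 11.7500; (r_i+r_j)·cross = 18.5·11.7500 = 217.3750
edge 2: (15,35.5)→(2,26)  cross = 15·26 − 2·35.5 = 319.0000; (r_i+r_j)·cross = 17·319.0000 = 5423.0000
Σcross = 254.7500 → A = |Σcross|/2 = 127.3750 mm²
Σ(r_i+r_j)·cross = 5222.3750 → first moment M = |Σ|/6 = 870.3958
R_c = M/A = 870.3958/127.3750 = 6.8333 mm
θ = 154° = 2.687807 rad
V = θ·R_c·A = 2.687807·6.8333·127.3750 = 2339.456 mm³

Volume = 2339.456 mm³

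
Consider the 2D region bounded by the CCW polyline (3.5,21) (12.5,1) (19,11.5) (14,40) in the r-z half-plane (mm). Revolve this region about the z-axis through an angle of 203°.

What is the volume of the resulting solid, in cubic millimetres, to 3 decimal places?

Volume = 13137.291 mm³

Profile (r,z), 4 vertices: (3.5,21) (12.5,1) (19,11.5) (14,40)
edge 0: (3.5,21)→(12.5,1)  cross = 3.5·1 − 12.5·21 = -259.0000; (r_i+r_j)·cross = 16·-259.0000 = -4144.0000
edge 1: (12.5,1)→(19,11.5)  cross = 12.5·11.5 − 19·1 = 124.7500; (r_i+r_j)·cross = 31.5·124.7500 = 3929.6250
edge 2: (19,11.5)→(14,40)  cross = 19·40 − 14·11.5 = 599.0000; (r_i+r_j)·cross = 33·599.0000 = 19767.0000
edge 3: (14,40)→(3.5,21)  cross = 14·21 − 3.5·40 = 154.0000; (r_i+r_j)·cross = 17.5·154.0000 = 2695.0000
Σcross = 618.7500 → A = |Σcross|/2 = 309.3750 mm²
Σ(r_i+r_j)·cross = 22247.6250 → first moment M = |Σ|/6 = 3707.9375
R_c = M/A = 3707.9375/309.3750 = 11.9853 mm
θ = 203° = 3.543018 rad
V = θ·R_c·A = 3.543018·11.9853·309.3750 = 13137.291 mm³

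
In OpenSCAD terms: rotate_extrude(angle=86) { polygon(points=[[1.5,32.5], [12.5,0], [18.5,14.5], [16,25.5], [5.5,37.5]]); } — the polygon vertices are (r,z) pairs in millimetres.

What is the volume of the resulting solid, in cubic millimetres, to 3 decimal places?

Volume = 4739.292 mm³

Profile (r,z), 5 vertices: (1.5,32.5) (12.5,0) (18.5,14.5) (16,25.5) (5.5,37.5)
edge 0: (1.5,32.5)→(12.5,0)  cross = 1.5·0 − 12.5·32.5 = -406.2500; (r_i+r_j)·cross = 14·-406.2500 = -5687.5000
edge 1: (12.5,0)→(18.5,14.5)  cross = 12.5·14.5 − 18.5·0 = 181.2500; (r_i+r_j)·cross = 31·181.2500 = 5618.7500
edge 2: (18.5,14.5)→(16,25.5)  cross = 18.5·25.5 − 16·14.5 = 239.7500; (r_i+r_j)·cross = 34.5·239.7500 = 8271.3750
edge 3: (16,25.5)→(5.5,37.5)  cross = 16·37.5 − 5.5·25.5 = 459.7500; (r_i+r_j)·cross = 21.5·459.7500 = 9884.6250
edge 4: (5.5,37.5)→(1.5,32.5)  cross = 5.5·32.5 − 1.5·37.5 = 122.5000; (r_i+r_j)·cross = 7·122.5000 = 857.5000
Σcross = 597.0000 → A = |Σcross|/2 = 298.5000 mm²
Σ(r_i+r_j)·cross = 18944.7500 → first moment M = |Σ|/6 = 3157.4583
R_c = M/A = 3157.4583/298.5000 = 10.5777 mm
θ = 86° = 1.500983 rad
V = θ·R_c·A = 1.500983·10.5777·298.5000 = 4739.292 mm³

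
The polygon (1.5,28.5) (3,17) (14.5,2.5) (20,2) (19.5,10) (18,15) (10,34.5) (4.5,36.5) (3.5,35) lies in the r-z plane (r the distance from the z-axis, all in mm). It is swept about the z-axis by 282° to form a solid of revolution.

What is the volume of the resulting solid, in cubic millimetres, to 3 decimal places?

Volume = 18132.734 mm³

Profile (r,z), 9 vertices: (1.5,28.5) (3,17) (14.5,2.5) (20,2) (19.5,10) (18,15) (10,34.5) (4.5,36.5) (3.5,35)
edge 0: (1.5,28.5)→(3,17)  cross = 1.5·17 − 3·28.5 = -60.0000; (r_i+r_j)·cross = 4.5·-60.0000 = -270.0000
edge 1: (3,17)→(14.5,2.5)  cross = 3·2.5 − 14.5·17 = -239.0000; (r_i+r_j)·cross = 17.5·-239.0000 = -4182.5000
edge 2: (14.5,2.5)→(20,2)  cross = 14.5·2 − 20·2.5 = -21.0000; (r_i+r_j)·cross = 34.5·-21.0000 = -724.5000
edge 3: (20,2)→(19.5,10)  cross = 20·10 − 19.5·2 = 161.0000; (r_i+r_j)·cross = 39.5·161.0000 = 6359.5000
edge 4: (19.5,10)→(18,15)  cross = 19.5·15 − 18·10 = 112.5000; (r_i+r_j)·cross = 37.5·112.5000 = 4218.7500
edge 5: (18,15)→(10,34.5)  cross = 18·34.5 − 10·15 = 471.0000; (r_i+r_j)·cross = 28·471.0000 = 13188.0000
edge 6: (10,34.5)→(4.5,36.5)  cross = 10·36.5 − 4.5·34.5 = 209.7500; (r_i+r_j)·cross = 14.5·209.7500 = 3041.3750
edge 7: (4.5,36.5)→(3.5,35)  cross = 4.5·35 − 3.5·36.5 = 29.7500; (r_i+r_j)·cross = 8·29.7500 = 238.0000
edge 8: (3.5,35)→(1.5,28.5)  cross = 3.5·28.5 − 1.5·35 = 47.2500; (r_i+r_j)·cross = 5·47.2500 = 236.2500
Σcross = 711.2500 → A = |Σcross|/2 = 355.6250 mm²
Σ(r_i+r_j)·cross = 22104.8750 → first moment M = |Σ|/6 = 3684.1458
R_c = M/A = 3684.1458/355.6250 = 10.3596 mm
θ = 282° = 4.921828 rad
V = θ·R_c·A = 4.921828·10.3596·355.6250 = 18132.734 mm³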